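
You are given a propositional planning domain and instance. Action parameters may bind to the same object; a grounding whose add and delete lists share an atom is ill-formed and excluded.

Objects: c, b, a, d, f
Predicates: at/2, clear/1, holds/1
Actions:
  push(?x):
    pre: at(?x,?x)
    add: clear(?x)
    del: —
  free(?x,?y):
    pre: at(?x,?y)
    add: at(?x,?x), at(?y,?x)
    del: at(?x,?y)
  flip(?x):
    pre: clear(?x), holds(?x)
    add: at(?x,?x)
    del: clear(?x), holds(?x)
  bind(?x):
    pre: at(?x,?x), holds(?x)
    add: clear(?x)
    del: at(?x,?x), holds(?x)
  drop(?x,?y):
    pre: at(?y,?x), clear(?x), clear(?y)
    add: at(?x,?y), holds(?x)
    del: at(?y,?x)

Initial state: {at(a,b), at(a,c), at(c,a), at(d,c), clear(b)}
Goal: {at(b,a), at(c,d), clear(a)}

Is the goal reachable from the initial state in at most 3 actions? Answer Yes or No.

Yes

1. free(a,b)  →  {at(a,a), at(a,c), at(b,a), at(c,a), at(d,c), clear(b)}
2. push(a)  →  {at(a,a), at(a,c), at(b,a), at(c,a), at(d,c), clear(a), clear(b)}
3. free(d,c)  →  {at(a,a), at(a,c), at(b,a), at(c,a), at(c,d), at(d,d), clear(a), clear(b)}
optimal plan length = 3; 3 ≤ 3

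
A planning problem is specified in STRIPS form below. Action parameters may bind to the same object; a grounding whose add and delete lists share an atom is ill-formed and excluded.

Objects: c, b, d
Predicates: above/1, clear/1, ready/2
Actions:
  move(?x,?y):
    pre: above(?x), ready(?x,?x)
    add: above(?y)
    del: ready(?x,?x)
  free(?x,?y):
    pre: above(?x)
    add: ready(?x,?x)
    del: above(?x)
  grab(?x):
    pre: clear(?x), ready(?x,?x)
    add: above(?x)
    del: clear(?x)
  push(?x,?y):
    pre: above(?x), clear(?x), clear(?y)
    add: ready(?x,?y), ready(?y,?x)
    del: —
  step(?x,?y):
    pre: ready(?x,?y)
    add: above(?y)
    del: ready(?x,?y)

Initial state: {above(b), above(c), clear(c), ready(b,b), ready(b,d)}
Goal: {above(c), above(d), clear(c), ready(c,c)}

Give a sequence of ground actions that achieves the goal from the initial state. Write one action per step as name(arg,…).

1. move(b,d)  →  {above(b), above(c), above(d), clear(c), ready(b,d)}
2. push(c,c)  →  {above(b), above(c), above(d), clear(c), ready(b,d), ready(c,c)}

move(b,d); push(c,c)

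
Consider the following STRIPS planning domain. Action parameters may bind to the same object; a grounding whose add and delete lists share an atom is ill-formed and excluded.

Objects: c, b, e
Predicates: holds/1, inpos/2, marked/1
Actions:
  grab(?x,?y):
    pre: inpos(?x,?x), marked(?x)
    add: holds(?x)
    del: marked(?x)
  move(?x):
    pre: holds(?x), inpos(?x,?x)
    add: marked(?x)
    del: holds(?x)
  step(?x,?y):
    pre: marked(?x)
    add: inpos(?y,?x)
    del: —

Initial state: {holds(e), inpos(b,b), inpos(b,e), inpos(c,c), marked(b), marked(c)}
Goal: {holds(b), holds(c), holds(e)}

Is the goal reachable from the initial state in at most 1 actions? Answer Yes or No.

1. grab(c,c)  →  {holds(c), holds(e), inpos(b,b), inpos(b,e), inpos(c,c), marked(b)}
2. grab(b,c)  →  {holds(b), holds(c), holds(e), inpos(b,b), inpos(b,e), inpos(c,c)}
optimal plan length = 2; 2 > 1

No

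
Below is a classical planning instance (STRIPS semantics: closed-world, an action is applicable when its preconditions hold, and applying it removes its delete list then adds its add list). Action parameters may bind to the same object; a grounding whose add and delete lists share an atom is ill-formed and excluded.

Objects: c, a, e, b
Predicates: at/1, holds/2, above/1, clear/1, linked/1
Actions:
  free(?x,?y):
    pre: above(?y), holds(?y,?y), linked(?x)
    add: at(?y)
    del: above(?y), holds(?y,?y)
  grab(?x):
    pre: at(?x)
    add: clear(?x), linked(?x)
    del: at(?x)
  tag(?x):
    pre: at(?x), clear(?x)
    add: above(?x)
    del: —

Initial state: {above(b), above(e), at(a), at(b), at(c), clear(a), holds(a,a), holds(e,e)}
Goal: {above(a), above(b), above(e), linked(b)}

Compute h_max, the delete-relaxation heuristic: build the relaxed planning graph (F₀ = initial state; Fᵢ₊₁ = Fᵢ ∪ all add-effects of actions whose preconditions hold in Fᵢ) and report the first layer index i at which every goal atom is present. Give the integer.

1

F0 = init (8 atoms)
F1 = F0 ∪ {above(a), clear(b), clear(c), linked(a), linked(b), linked(c)}  (14 atoms)
goal ⊆ F1  ⇒  h_max = 1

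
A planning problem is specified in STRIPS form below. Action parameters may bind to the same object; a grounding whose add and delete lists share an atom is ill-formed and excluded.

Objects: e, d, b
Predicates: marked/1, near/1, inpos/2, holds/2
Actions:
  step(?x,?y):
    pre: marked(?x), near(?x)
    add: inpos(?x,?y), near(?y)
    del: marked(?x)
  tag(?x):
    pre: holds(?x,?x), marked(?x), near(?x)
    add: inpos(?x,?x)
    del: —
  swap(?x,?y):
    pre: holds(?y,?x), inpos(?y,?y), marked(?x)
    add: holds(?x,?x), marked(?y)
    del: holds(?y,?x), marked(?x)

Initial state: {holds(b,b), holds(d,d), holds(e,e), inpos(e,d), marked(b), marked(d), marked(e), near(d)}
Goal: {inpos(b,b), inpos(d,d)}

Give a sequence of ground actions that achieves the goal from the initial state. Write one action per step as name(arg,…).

1. tag(d)  →  {holds(b,b), holds(d,d), holds(e,e), inpos(d,d), inpos(e,d), marked(b), marked(d), marked(e), near(d)}
2. step(d,b)  →  {holds(b,b), holds(d,d), holds(e,e), inpos(d,b), inpos(d,d), inpos(e,d), marked(b), marked(e), near(b), near(d)}
3. step(b,b)  →  {holds(b,b), holds(d,d), holds(e,e), inpos(b,b), inpos(d,b), inpos(d,d), inpos(e,d), marked(e), near(b), near(d)}

tag(d); step(d,b); step(b,b)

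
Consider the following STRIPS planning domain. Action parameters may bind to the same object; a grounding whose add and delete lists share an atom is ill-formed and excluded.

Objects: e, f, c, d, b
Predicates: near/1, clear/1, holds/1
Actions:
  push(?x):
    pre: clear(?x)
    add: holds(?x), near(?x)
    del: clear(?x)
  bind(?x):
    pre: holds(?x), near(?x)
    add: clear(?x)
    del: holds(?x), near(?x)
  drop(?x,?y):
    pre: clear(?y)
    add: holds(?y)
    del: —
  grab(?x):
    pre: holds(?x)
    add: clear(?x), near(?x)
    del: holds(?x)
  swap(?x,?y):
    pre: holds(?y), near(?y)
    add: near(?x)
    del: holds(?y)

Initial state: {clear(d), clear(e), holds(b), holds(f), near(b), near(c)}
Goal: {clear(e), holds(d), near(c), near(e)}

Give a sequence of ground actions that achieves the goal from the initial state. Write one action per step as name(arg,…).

1. push(d)  →  {clear(e), holds(b), holds(d), holds(f), near(b), near(c), near(d)}
2. swap(e,b)  →  {clear(e), holds(d), holds(f), near(b), near(c), near(d), near(e)}

push(d); swap(e,b)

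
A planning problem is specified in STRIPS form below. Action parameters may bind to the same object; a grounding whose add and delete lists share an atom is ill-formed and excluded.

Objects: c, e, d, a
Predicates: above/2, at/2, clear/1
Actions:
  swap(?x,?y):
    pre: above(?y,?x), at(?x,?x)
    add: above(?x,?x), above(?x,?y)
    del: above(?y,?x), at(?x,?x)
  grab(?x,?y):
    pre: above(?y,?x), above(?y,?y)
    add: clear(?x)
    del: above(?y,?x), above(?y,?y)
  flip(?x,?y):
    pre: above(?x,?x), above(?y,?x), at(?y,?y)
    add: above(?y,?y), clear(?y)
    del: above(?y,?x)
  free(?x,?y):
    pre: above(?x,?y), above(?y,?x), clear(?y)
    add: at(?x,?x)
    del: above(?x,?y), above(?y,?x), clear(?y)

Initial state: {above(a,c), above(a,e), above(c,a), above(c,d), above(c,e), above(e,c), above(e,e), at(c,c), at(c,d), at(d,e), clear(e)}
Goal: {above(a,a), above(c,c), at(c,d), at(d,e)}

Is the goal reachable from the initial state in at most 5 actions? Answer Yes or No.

1. flip(e,c)  →  {above(a,c), above(a,e), above(c,a), above(c,c), above(c,d), above(e,c), above(e,e), at(c,c), at(c,d), at(d,e), clear(c), clear(e)}
2. free(a,c)  →  {above(a,e), above(c,c), above(c,d), above(e,c), above(e,e), at(a,a), at(c,c), at(c,d), at(d,e), clear(e)}
3. flip(e,a)  →  {above(a,a), above(c,c), above(c,d), above(e,c), above(e,e), at(a,a), at(c,c), at(c,d), at(d,e), clear(a), clear(e)}
optimal plan length = 3; 3 ≤ 5

Yes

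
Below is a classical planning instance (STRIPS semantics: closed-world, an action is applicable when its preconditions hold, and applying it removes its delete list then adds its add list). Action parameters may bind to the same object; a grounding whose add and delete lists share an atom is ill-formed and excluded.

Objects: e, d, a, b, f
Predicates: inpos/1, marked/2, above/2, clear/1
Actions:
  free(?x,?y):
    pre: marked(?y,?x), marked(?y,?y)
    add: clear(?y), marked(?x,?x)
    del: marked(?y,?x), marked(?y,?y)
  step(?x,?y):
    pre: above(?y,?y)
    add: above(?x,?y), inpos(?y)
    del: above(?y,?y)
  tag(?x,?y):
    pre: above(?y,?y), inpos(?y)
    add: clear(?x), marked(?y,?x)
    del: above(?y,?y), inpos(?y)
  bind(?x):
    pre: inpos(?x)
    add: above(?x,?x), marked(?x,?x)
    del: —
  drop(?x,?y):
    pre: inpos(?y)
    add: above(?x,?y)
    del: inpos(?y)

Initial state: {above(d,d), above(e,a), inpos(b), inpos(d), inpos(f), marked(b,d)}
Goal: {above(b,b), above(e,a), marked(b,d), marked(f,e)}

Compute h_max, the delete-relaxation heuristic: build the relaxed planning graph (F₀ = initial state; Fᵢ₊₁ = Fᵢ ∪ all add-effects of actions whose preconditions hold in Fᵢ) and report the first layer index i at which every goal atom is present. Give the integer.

2

F0 = init (6 atoms)
F1 = F0 ∪ {above(a,b), above(a,d), above(a,f), above(b,b), above(b,d), above(b,f), above(d,b), above(d,f), above(e,b), above(e,d), above(e,f), above(f,b), above(f,d), above(f,f), clear(a), clear(b), clear(d), clear(e), clear(f), marked(b,b), marked(d,a), marked(d,b), marked(d,d), marked(d,e), marked(d,f), marked(f,f)}  (32 atoms)
F2 = F1 ∪ {marked(a,a), marked(b,a), marked(b,e), marked(b,f), marked(e,e), marked(f,a), marked(f,b), marked(f,d), marked(f,e)}  (41 atoms)
goal ⊆ F2  ⇒  h_max = 2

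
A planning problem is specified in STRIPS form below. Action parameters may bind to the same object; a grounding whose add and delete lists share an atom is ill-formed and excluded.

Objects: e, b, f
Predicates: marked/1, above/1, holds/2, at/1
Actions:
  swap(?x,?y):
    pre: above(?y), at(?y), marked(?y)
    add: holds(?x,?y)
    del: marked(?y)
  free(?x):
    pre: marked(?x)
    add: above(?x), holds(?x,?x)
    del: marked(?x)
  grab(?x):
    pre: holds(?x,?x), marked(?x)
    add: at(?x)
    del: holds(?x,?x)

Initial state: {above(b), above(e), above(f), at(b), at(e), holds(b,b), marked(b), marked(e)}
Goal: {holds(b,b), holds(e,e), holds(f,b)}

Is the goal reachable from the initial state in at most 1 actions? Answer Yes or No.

1. swap(e,e)  →  {above(b), above(e), above(f), at(b), at(e), holds(b,b), holds(e,e), marked(b)}
2. swap(f,b)  →  {above(b), above(e), above(f), at(b), at(e), holds(b,b), holds(e,e), holds(f,b)}
optimal plan length = 2; 2 > 1

No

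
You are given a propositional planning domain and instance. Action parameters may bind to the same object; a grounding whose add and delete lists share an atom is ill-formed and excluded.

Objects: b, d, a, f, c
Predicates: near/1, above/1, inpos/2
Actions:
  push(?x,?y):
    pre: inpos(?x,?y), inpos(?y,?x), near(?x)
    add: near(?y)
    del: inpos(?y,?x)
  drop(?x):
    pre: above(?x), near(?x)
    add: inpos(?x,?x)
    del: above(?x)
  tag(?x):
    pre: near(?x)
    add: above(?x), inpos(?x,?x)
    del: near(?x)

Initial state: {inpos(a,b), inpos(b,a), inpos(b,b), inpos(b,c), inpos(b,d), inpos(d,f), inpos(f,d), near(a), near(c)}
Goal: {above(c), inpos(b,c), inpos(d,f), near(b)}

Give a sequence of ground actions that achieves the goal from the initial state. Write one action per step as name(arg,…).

1. push(a,b)  →  {inpos(a,b), inpos(b,b), inpos(b,c), inpos(b,d), inpos(d,f), inpos(f,d), near(a), near(b), near(c)}
2. tag(c)  →  {above(c), inpos(a,b), inpos(b,b), inpos(b,c), inpos(b,d), inpos(c,c), inpos(d,f), inpos(f,d), near(a), near(b)}

push(a,b); tag(c)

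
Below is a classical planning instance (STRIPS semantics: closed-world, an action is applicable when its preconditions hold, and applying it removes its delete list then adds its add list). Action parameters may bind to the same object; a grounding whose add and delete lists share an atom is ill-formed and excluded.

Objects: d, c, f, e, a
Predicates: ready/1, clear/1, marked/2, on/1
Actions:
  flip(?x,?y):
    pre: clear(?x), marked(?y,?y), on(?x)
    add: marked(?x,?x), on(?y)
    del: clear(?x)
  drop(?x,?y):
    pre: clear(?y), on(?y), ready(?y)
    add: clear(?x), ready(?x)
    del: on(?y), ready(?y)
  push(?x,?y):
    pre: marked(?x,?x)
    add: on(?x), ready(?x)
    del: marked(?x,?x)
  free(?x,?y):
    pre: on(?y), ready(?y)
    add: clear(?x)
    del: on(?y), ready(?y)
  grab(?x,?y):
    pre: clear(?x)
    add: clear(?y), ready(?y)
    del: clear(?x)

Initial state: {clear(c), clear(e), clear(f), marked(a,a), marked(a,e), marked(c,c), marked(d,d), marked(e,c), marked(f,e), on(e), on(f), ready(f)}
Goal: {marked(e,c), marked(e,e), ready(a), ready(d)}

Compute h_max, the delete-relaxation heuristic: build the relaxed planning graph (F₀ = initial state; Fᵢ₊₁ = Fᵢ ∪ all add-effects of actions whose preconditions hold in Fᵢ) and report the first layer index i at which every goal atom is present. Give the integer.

1

F0 = init (12 atoms)
F1 = F0 ∪ {clear(a), clear(d), marked(e,e), marked(f,f), on(a), on(c), on(d), ready(a), ready(c), ready(d), ready(e)}  (23 atoms)
goal ⊆ F1  ⇒  h_max = 1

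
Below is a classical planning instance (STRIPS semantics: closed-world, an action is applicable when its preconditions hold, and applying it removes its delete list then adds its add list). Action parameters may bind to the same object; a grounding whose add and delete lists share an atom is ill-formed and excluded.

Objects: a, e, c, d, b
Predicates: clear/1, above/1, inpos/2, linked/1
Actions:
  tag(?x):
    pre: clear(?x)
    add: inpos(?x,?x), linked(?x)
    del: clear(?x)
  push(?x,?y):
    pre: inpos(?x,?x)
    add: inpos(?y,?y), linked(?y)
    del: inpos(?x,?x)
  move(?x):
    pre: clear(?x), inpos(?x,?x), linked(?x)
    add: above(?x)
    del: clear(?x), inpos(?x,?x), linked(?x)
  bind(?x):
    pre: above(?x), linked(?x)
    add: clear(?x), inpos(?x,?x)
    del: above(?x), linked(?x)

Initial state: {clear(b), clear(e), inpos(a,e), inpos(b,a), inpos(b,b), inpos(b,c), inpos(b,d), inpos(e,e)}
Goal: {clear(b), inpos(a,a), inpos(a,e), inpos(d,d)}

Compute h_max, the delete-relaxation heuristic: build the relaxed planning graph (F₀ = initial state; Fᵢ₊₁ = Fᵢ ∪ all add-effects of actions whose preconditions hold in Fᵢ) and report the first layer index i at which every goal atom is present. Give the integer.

F0 = init (8 atoms)
F1 = F0 ∪ {inpos(a,a), inpos(c,c), inpos(d,d), linked(a), linked(b), linked(c), linked(d), linked(e)}  (16 atoms)
goal ⊆ F1  ⇒  h_max = 1

1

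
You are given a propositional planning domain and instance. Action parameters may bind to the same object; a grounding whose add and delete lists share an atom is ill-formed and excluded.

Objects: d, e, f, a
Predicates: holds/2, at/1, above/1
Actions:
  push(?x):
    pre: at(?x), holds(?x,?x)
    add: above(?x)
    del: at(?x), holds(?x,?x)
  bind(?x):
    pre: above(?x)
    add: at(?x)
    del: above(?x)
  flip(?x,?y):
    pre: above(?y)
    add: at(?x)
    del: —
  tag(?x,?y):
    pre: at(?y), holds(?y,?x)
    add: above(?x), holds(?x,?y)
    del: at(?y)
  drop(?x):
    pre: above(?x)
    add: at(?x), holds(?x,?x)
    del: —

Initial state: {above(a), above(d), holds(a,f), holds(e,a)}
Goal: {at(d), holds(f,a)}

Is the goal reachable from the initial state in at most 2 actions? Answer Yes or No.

1. bind(d)  →  {above(a), at(d), holds(a,f), holds(e,a)}
2. bind(a)  →  {at(a), at(d), holds(a,f), holds(e,a)}
3. tag(f,a)  →  {above(f), at(d), holds(a,f), holds(e,a), holds(f,a)}
optimal plan length = 3; 3 > 2

No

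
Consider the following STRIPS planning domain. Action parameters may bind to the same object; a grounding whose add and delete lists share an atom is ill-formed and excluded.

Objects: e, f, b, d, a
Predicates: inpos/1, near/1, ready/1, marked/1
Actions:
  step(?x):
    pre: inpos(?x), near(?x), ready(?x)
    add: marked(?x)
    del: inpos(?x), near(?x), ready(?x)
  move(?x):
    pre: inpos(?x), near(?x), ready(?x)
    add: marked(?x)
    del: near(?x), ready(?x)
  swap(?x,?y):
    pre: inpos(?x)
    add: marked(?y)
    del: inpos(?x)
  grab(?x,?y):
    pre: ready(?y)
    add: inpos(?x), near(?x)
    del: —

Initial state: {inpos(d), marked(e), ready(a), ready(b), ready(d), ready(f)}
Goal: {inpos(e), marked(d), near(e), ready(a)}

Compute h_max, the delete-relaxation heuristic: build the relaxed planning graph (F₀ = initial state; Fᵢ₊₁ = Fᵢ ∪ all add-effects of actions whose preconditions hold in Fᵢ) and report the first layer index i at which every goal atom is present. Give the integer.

1

F0 = init (6 atoms)
F1 = F0 ∪ {inpos(a), inpos(b), inpos(e), inpos(f), marked(a), marked(b), marked(d), marked(f), near(a), near(b), near(d), near(e), near(f)}  (19 atoms)
goal ⊆ F1  ⇒  h_max = 1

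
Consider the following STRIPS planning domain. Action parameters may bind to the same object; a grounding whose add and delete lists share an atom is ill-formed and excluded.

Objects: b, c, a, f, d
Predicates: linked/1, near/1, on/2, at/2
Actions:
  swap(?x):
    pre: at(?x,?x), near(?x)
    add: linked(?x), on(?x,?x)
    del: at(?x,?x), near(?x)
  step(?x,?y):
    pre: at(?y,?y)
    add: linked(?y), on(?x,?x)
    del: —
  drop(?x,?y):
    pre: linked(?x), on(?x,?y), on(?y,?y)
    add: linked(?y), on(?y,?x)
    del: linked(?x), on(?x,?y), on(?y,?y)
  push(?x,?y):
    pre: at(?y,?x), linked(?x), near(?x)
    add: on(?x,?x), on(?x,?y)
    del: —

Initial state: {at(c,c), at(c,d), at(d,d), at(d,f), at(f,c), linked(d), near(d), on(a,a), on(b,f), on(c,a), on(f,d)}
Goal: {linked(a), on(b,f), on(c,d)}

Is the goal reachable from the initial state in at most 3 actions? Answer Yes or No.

No

1. step(c,c)  →  {at(c,c), at(c,d), at(d,d), at(d,f), at(f,c), linked(c), linked(d), near(d), on(a,a), on(b,f), on(c,a), on(c,c), on(f,d)}
2. drop(c,a)  →  {at(c,c), at(c,d), at(d,d), at(d,f), at(f,c), linked(a), linked(d), near(d), on(a,c), on(b,f), on(c,c), on(f,d)}
3. push(d,c)  →  {at(c,c), at(c,d), at(d,d), at(d,f), at(f,c), linked(a), linked(d), near(d), on(a,c), on(b,f), on(c,c), on(d,c), on(d,d), on(f,d)}
4. drop(d,c)  →  {at(c,c), at(c,d), at(d,d), at(d,f), at(f,c), linked(a), linked(c), near(d), on(a,c), on(b,f), on(c,d), on(d,d), on(f,d)}
optimal plan length = 4; 4 > 3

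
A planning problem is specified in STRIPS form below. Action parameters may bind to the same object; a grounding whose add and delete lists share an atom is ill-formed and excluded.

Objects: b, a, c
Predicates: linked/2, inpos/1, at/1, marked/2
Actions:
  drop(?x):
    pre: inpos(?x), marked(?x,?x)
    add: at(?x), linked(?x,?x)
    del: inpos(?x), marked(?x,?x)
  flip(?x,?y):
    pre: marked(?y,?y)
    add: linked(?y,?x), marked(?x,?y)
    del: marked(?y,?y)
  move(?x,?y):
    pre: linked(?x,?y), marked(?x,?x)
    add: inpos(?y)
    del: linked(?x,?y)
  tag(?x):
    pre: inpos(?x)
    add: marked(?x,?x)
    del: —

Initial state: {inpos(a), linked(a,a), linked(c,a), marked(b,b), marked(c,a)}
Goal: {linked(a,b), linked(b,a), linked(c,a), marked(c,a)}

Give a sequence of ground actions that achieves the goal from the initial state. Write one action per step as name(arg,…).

1. flip(a,b)  →  {inpos(a), linked(a,a), linked(b,a), linked(c,a), marked(a,b), marked(c,a)}
2. tag(a)  →  {inpos(a), linked(a,a), linked(b,a), linked(c,a), marked(a,a), marked(a,b), marked(c,a)}
3. flip(b,a)  →  {inpos(a), linked(a,a), linked(a,b), linked(b,a), linked(c,a), marked(a,b), marked(b,a), marked(c,a)}

flip(a,b); tag(a); flip(b,a)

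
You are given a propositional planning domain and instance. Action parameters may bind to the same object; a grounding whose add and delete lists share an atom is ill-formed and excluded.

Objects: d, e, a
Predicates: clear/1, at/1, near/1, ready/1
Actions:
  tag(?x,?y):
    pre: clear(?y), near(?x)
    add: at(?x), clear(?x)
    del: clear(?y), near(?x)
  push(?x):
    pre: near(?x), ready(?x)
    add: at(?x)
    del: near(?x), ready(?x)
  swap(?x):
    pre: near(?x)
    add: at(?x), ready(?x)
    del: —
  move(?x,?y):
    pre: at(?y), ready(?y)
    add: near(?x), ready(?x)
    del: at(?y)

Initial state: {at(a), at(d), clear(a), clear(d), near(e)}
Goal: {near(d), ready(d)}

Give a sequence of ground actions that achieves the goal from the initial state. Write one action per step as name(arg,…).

swap(e); move(d,e)

1. swap(e)  →  {at(a), at(d), at(e), clear(a), clear(d), near(e), ready(e)}
2. move(d,e)  →  {at(a), at(d), clear(a), clear(d), near(d), near(e), ready(d), ready(e)}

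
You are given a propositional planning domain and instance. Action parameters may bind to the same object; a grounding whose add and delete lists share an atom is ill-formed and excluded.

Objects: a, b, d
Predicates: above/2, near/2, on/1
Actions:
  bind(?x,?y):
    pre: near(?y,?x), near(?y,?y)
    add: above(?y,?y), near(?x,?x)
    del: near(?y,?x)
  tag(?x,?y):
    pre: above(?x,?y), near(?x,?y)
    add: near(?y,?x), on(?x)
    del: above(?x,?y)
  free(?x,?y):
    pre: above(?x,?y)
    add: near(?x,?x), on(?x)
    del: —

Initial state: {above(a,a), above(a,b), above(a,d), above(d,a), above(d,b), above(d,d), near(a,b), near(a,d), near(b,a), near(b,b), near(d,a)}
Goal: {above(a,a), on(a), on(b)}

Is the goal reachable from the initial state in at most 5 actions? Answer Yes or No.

Yes

1. bind(a,b)  →  {above(a,a), above(a,b), above(a,d), above(b,b), above(d,a), above(d,b), above(d,d), near(a,a), near(a,b), near(a,d), near(b,b), near(d,a)}
2. tag(a,b)  →  {above(a,a), above(a,d), above(b,b), above(d,a), above(d,b), above(d,d), near(a,a), near(a,b), near(a,d), near(b,a), near(b,b), near(d,a), on(a)}
3. tag(b,b)  →  {above(a,a), above(a,d), above(d,a), above(d,b), above(d,d), near(a,a), near(a,b), near(a,d), near(b,a), near(b,b), near(d,a), on(a), on(b)}
optimal plan length = 3; 3 ≤ 5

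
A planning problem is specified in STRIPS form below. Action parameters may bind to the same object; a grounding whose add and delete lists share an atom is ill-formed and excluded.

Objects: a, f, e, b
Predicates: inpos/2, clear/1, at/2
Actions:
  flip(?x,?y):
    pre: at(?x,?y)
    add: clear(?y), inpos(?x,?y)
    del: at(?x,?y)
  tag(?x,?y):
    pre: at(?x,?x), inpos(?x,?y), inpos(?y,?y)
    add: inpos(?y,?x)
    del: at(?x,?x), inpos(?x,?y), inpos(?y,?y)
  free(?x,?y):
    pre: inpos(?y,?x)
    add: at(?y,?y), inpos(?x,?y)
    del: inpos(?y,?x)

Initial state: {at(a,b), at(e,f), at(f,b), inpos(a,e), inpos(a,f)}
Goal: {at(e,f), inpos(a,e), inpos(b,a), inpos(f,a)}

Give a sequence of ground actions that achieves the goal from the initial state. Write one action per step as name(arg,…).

1. flip(a,b)  →  {at(e,f), at(f,b), clear(b), inpos(a,b), inpos(a,e), inpos(a,f)}
2. free(f,a)  →  {at(a,a), at(e,f), at(f,b), clear(b), inpos(a,b), inpos(a,e), inpos(f,a)}
3. free(b,a)  →  {at(a,a), at(e,f), at(f,b), clear(b), inpos(a,e), inpos(b,a), inpos(f,a)}

flip(a,b); free(f,a); free(b,a)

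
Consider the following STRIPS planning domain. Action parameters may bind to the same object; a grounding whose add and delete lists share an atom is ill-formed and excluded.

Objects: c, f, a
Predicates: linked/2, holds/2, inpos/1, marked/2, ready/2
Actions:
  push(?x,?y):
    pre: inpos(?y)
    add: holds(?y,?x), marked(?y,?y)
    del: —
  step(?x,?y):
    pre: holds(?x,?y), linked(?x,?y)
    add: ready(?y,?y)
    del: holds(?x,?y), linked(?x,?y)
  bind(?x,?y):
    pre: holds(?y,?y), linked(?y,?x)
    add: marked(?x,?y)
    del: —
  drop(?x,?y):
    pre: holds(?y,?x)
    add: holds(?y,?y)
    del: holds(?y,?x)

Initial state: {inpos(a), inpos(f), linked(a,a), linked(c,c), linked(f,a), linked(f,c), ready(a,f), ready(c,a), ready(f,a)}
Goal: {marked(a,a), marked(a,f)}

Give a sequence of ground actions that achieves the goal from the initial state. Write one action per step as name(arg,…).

1. push(c,a)  →  {holds(a,c), inpos(a), inpos(f), linked(a,a), linked(c,c), linked(f,a), linked(f,c), marked(a,a), ready(a,f), ready(c,a), ready(f,a)}
2. push(f,f)  →  {holds(a,c), holds(f,f), inpos(a), inpos(f), linked(a,a), linked(c,c), linked(f,a), linked(f,c), marked(a,a), marked(f,f), ready(a,f), ready(c,a), ready(f,a)}
3. bind(a,f)  →  {holds(a,c), holds(f,f), inpos(a), inpos(f), linked(a,a), linked(c,c), linked(f,a), linked(f,c), marked(a,a), marked(a,f), marked(f,f), ready(a,f), ready(c,a), ready(f,a)}

push(c,a); push(f,f); bind(a,f)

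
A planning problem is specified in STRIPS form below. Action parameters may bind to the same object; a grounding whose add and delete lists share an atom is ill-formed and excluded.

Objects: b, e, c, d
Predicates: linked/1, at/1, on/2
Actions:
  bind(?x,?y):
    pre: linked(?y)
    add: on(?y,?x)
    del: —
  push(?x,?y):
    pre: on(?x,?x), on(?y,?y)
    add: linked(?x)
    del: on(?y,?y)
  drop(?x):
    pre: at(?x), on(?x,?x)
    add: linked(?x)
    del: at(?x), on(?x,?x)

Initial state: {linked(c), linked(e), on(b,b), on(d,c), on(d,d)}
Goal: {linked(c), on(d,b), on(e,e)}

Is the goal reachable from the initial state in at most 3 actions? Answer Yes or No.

1. bind(e,e)  →  {linked(c), linked(e), on(b,b), on(d,c), on(d,d), on(e,e)}
2. push(d,b)  →  {linked(c), linked(d), linked(e), on(d,c), on(d,d), on(e,e)}
3. bind(b,d)  →  {linked(c), linked(d), linked(e), on(d,b), on(d,c), on(d,d), on(e,e)}
optimal plan length = 3; 3 ≤ 3

Yes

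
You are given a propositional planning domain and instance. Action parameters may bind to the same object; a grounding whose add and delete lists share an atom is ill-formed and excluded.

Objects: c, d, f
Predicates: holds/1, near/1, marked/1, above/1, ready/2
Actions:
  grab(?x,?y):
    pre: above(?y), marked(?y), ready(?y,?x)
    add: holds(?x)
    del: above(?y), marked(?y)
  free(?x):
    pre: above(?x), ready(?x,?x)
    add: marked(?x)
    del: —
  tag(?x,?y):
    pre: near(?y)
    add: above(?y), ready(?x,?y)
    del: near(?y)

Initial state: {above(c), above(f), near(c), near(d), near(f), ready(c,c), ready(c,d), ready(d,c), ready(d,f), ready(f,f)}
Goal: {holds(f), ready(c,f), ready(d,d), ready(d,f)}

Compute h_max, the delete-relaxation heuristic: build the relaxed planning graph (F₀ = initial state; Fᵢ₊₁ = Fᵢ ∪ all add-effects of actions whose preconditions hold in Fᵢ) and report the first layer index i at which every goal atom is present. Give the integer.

2

F0 = init (10 atoms)
F1 = F0 ∪ {above(d), marked(c), marked(f), ready(c,f), ready(d,d), ready(f,c), ready(f,d)}  (17 atoms)
F2 = F1 ∪ {holds(c), holds(d), holds(f), marked(d)}  (21 atoms)
goal ⊆ F2  ⇒  h_max = 2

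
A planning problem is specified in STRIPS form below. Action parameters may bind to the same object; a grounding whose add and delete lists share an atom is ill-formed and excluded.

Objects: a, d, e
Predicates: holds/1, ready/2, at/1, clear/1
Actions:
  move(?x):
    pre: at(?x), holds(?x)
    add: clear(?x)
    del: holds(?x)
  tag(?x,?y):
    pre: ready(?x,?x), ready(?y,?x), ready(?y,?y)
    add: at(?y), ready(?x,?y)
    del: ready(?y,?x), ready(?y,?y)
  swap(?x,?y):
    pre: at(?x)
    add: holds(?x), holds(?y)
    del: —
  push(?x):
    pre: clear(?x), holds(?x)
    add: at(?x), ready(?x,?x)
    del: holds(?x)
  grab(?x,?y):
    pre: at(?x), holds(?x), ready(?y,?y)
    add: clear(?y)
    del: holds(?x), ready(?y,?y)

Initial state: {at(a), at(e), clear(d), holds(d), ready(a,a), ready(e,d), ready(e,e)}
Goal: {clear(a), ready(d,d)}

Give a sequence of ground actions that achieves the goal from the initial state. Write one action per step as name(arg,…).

swap(a,a); move(a); push(d)

1. swap(a,a)  →  {at(a), at(e), clear(d), holds(a), holds(d), ready(a,a), ready(e,d), ready(e,e)}
2. move(a)  →  {at(a), at(e), clear(a), clear(d), holds(d), ready(a,a), ready(e,d), ready(e,e)}
3. push(d)  →  {at(a), at(d), at(e), clear(a), clear(d), ready(a,a), ready(d,d), ready(e,d), ready(e,e)}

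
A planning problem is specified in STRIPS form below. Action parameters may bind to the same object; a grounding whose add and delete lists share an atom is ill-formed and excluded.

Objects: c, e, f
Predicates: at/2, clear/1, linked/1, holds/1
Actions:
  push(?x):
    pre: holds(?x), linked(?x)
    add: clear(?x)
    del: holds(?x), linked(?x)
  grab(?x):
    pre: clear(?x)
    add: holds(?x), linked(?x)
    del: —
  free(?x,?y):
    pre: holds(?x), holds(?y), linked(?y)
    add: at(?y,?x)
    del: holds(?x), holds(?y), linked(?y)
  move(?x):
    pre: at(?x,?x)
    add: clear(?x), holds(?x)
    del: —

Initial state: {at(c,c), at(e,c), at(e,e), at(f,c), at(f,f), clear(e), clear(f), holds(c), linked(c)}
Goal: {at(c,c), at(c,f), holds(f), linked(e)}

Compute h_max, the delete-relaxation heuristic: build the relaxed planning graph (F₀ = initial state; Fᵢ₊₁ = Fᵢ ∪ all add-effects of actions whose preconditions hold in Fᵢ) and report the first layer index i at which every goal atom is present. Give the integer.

2

F0 = init (9 atoms)
F1 = F0 ∪ {clear(c), holds(e), holds(f), linked(e), linked(f)}  (14 atoms)
F2 = F1 ∪ {at(c,e), at(c,f), at(e,f), at(f,e)}  (18 atoms)
goal ⊆ F2  ⇒  h_max = 2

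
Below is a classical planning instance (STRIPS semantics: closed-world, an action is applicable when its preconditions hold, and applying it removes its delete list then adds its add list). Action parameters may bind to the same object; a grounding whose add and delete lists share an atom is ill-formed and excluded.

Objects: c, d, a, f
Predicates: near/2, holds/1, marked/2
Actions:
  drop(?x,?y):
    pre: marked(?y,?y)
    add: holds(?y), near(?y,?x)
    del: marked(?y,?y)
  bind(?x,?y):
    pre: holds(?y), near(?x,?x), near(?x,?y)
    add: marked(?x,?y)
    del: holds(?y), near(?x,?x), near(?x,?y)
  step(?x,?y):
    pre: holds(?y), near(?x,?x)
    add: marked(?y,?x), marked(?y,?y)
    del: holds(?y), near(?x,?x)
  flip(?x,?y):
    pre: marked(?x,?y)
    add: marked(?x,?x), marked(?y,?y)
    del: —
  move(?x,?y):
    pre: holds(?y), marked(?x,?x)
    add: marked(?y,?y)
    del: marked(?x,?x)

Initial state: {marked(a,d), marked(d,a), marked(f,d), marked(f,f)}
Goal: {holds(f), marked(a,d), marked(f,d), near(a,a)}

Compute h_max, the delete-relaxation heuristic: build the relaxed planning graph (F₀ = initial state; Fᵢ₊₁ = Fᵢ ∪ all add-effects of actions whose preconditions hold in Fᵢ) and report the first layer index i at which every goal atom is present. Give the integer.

F0 = init (4 atoms)
F1 = F0 ∪ {holds(f), marked(a,a), marked(d,d), near(f,a), near(f,c), near(f,d), near(f,f)}  (11 atoms)
F2 = F1 ∪ {holds(a), holds(d), near(a,a), near(a,c), near(a,d), near(a,f), near(d,a), near(d,c), near(d,d), near(d,f)}  (21 atoms)
goal ⊆ F2  ⇒  h_max = 2

2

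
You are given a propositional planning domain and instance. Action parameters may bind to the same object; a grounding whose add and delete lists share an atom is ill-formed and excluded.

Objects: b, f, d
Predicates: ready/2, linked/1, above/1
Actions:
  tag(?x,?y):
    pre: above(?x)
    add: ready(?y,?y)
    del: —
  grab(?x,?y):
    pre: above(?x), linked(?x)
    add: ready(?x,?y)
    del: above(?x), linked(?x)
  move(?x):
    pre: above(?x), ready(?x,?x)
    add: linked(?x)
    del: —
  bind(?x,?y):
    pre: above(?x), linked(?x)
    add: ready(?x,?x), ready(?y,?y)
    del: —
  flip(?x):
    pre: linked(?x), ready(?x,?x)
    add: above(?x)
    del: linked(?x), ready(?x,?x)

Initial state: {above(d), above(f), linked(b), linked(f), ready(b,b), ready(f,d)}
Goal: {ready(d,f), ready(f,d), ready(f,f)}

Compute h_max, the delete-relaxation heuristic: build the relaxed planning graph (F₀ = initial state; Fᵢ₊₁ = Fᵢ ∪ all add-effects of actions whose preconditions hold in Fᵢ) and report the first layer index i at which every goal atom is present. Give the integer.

3

F0 = init (6 atoms)
F1 = F0 ∪ {above(b), ready(d,d), ready(f,b), ready(f,f)}  (10 atoms)
F2 = F1 ∪ {linked(d), ready(b,d), ready(b,f)}  (13 atoms)
F3 = F2 ∪ {ready(d,b), ready(d,f)}  (15 atoms)
goal ⊆ F3  ⇒  h_max = 3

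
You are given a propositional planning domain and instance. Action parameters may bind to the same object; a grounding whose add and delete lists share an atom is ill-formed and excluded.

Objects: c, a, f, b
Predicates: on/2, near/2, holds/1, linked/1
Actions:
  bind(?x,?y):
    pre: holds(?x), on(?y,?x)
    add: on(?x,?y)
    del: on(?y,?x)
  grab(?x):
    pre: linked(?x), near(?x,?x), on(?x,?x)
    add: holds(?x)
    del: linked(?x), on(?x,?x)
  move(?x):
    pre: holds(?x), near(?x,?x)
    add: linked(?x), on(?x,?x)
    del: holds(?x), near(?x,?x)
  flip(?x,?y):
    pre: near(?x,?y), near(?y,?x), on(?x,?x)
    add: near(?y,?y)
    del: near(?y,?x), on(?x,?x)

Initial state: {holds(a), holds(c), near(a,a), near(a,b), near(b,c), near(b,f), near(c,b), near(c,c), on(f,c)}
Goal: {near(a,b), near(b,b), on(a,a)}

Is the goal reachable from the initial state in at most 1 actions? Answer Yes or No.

No

1. move(c)  →  {holds(a), linked(c), near(a,a), near(a,b), near(b,c), near(b,f), near(c,b), on(c,c), on(f,c)}
2. move(a)  →  {linked(a), linked(c), near(a,b), near(b,c), near(b,f), near(c,b), on(a,a), on(c,c), on(f,c)}
3. flip(c,b)  →  {linked(a), linked(c), near(a,b), near(b,b), near(b,f), near(c,b), on(a,a), on(f,c)}
optimal plan length = 3; 3 > 1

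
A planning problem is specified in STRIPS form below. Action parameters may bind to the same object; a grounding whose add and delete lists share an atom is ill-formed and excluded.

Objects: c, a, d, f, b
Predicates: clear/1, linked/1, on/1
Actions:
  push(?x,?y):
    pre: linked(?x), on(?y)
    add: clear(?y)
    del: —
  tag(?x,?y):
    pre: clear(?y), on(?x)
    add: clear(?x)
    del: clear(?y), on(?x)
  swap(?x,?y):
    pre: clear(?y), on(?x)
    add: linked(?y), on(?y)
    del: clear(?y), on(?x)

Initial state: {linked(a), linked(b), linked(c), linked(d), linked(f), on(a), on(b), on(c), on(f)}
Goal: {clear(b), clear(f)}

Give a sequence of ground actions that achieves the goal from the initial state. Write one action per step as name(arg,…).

1. push(c,f)  →  {clear(f), linked(a), linked(b), linked(c), linked(d), linked(f), on(a), on(b), on(c), on(f)}
2. push(c,b)  →  {clear(b), clear(f), linked(a), linked(b), linked(c), linked(d), linked(f), on(a), on(b), on(c), on(f)}

push(c,f); push(c,b)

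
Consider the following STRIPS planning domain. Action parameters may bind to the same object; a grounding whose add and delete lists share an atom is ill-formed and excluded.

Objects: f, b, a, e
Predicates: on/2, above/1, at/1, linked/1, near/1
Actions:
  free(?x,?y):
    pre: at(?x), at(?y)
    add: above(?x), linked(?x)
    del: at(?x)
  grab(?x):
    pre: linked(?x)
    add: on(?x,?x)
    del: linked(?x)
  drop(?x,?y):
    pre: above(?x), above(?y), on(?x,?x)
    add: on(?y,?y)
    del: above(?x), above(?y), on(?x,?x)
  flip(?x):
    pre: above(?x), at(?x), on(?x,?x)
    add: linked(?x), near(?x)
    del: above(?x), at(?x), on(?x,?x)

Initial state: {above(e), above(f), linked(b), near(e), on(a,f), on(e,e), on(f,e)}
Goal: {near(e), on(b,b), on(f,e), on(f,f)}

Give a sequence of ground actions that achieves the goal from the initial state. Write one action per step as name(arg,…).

1. grab(b)  →  {above(e), above(f), near(e), on(a,f), on(b,b), on(e,e), on(f,e)}
2. drop(e,f)  →  {near(e), on(a,f), on(b,b), on(f,e), on(f,f)}

grab(b); drop(e,f)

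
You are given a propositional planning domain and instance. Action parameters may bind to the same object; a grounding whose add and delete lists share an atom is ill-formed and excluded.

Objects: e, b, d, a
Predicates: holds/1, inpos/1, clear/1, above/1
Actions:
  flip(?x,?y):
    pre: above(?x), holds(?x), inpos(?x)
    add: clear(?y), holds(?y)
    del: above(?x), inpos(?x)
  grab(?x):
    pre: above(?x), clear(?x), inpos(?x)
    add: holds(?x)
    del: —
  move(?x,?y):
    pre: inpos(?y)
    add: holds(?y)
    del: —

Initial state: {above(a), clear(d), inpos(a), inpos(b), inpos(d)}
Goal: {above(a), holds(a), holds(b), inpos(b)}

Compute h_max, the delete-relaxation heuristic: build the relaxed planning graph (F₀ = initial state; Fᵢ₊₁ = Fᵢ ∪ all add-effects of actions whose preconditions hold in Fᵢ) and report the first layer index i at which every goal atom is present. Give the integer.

F0 = init (5 atoms)
F1 = F0 ∪ {holds(a), holds(b), holds(d)}  (8 atoms)
goal ⊆ F1  ⇒  h_max = 1

1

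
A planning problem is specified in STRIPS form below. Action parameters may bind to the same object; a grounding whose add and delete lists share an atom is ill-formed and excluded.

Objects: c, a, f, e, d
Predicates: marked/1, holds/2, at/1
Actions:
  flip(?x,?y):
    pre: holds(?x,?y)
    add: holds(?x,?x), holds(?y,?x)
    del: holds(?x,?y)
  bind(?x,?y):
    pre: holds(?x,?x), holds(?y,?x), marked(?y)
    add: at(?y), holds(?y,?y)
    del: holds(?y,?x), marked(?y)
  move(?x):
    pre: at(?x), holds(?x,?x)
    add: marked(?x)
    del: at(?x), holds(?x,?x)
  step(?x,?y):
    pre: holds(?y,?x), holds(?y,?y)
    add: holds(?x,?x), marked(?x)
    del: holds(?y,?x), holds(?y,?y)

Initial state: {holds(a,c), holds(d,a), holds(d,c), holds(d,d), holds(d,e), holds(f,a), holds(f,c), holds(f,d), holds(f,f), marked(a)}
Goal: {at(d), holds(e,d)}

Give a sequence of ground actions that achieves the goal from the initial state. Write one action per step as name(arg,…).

1. flip(a,c)  →  {holds(a,a), holds(c,a), holds(d,a), holds(d,c), holds(d,d), holds(d,e), holds(f,a), holds(f,c), holds(f,d), holds(f,f), marked(a)}
2. flip(d,e)  →  {holds(a,a), holds(c,a), holds(d,a), holds(d,c), holds(d,d), holds(e,d), holds(f,a), holds(f,c), holds(f,d), holds(f,f), marked(a)}
3. step(d,f)  →  {holds(a,a), holds(c,a), holds(d,a), holds(d,c), holds(d,d), holds(e,d), holds(f,a), holds(f,c), marked(a), marked(d)}
4. bind(a,d)  →  {at(d), holds(a,a), holds(c,a), holds(d,c), holds(d,d), holds(e,d), holds(f,a), holds(f,c), marked(a)}

flip(a,c); flip(d,e); step(d,f); bind(a,d)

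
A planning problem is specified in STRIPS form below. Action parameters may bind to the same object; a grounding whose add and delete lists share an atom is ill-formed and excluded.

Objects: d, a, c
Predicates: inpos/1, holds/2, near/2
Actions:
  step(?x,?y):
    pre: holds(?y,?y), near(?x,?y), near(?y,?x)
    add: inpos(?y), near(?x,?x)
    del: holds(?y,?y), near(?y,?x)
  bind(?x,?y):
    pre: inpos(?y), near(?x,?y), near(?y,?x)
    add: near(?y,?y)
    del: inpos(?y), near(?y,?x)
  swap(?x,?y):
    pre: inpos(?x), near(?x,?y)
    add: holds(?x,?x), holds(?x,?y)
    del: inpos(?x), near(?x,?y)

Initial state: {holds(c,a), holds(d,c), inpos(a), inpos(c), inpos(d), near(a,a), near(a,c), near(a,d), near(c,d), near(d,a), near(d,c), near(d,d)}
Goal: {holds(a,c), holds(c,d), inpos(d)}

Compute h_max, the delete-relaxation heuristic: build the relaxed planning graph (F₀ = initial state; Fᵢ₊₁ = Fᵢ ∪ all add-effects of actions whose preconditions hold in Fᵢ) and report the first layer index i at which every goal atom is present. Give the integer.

1

F0 = init (12 atoms)
F1 = F0 ∪ {holds(a,a), holds(a,c), holds(a,d), holds(c,c), holds(c,d), holds(d,a), holds(d,d), near(c,c)}  (20 atoms)
goal ⊆ F1  ⇒  h_max = 1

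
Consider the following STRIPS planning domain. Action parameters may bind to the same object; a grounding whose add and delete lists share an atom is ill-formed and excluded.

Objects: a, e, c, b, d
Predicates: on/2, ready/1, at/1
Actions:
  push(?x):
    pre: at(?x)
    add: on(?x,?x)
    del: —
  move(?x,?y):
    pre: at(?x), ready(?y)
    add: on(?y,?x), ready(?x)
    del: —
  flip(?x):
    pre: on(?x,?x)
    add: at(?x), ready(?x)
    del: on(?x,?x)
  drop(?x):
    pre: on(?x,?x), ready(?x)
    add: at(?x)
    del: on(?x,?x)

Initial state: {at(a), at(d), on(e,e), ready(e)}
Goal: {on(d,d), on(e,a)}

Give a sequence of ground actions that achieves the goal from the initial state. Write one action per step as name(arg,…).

1. push(d)  →  {at(a), at(d), on(d,d), on(e,e), ready(e)}
2. move(a,e)  →  {at(a), at(d), on(d,d), on(e,a), on(e,e), ready(a), ready(e)}

push(d); move(a,e)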